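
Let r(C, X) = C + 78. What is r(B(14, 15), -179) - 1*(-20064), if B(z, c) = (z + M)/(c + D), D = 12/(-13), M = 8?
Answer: 3686272/183 ≈ 20144.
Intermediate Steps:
D = -12/13 (D = 12*(-1/13) = -12/13 ≈ -0.92308)
B(z, c) = (8 + z)/(-12/13 + c) (B(z, c) = (z + 8)/(c - 12/13) = (8 + z)/(-12/13 + c))
r(C, X) = 78 + C
r(B(14, 15), -179) - 1*(-20064) = (78 + 13*(8 + 14)/(-12 + 13*15)) - 1*(-20064) = (78 + 13*22/(-12 + 195)) + 20064 = (78 + 13*22/183) + 20064 = (78 + 13*(1/183)*22) + 20064 = (78 + 286/183) + 20064 = 14560/183 + 20064 = 3686272/183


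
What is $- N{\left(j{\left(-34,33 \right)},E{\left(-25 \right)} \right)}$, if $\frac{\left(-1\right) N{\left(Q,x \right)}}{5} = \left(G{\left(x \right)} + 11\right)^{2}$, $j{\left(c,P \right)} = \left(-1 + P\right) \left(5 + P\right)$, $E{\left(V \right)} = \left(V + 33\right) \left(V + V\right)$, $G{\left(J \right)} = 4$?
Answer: $1125$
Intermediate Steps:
$E{\left(V \right)} = 2 V \left(33 + V\right)$ ($E{\left(V \right)} = \left(33 + V\right) 2 V = 2 V \left(33 + V\right)$)
$N{\left(Q,x \right)} = -1125$ ($N{\left(Q,x \right)} = - 5 \left(4 + 11\right)^{2} = - 5 \cdot 15^{2} = \left(-5\right) 225 = -1125$)
$- N{\left(j{\left(-34,33 \right)},E{\left(-25 \right)} \right)} = \left(-1\right) \left(-1125\right) = 1125$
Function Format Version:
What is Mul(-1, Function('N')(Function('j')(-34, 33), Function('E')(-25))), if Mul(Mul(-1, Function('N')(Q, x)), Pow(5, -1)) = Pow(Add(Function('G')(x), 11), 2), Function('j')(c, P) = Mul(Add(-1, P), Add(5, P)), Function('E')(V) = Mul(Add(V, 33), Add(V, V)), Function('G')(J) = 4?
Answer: 1125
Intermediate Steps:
Function('E')(V) = Mul(2, V, Add(33, V)) (Function('E')(V) = Mul(Add(33, V), Mul(2, V)) = Mul(2, V, Add(33, V)))
Function('N')(Q, x) = -1125 (Function('N')(Q, x) = Mul(-5, Pow(Add(4, 11), 2)) = Mul(-5, Pow(15, 2)) = Mul(-5, 225) = -1125)
Mul(-1, Function('N')(Function('j')(-34, 33), Function('E')(-25))) = Mul(-1, -1125) = 1125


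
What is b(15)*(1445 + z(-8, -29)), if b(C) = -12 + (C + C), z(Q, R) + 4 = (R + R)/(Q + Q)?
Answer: 104013/4 ≈ 26003.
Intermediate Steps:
z(Q, R) = -4 + R/Q (z(Q, R) = -4 + (R + R)/(Q + Q) = -4 + (2*R)/((2*Q)) = -4 + (2*R)*(1/(2*Q)) = -4 + R/Q)
b(C) = -12 + 2*C
b(15)*(1445 + z(-8, -29)) = (-12 + 2*15)*(1445 + (-4 - 29/(-8))) = (-12 + 30)*(1445 + (-4 - 29*(-1/8))) = 18*(1445 + (-4 + 29/8)) = 18*(1445 - 3/8) = 18*(11557/8) = 104013/4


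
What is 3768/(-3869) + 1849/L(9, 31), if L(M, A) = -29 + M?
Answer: -7229141/77380 ≈ -93.424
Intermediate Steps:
3768/(-3869) + 1849/L(9, 31) = 3768/(-3869) + 1849/(-29 + 9) = 3768*(-1/3869) + 1849/(-20) = -3768/3869 + 1849*(-1/20) = -3768/3869 - 1849/20 = -7229141/77380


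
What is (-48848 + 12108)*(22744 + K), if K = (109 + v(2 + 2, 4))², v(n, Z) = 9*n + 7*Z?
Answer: -1935206020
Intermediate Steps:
v(n, Z) = 7*Z + 9*n
K = 29929 (K = (109 + (7*4 + 9*(2 + 2)))² = (109 + (28 + 9*4))² = (109 + (28 + 36))² = (109 + 64)² = 173² = 29929)
(-48848 + 12108)*(22744 + K) = (-48848 + 12108)*(22744 + 29929) = -36740*52673 = -1935206020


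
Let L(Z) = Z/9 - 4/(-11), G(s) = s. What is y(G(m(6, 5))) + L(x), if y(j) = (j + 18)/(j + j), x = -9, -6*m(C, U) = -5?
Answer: 1173/110 ≈ 10.664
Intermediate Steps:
m(C, U) = 5/6 (m(C, U) = -1/6*(-5) = 5/6)
L(Z) = 4/11 + Z/9 (L(Z) = Z*(1/9) - 4*(-1/11) = Z/9 + 4/11 = 4/11 + Z/9)
y(j) = (18 + j)/(2*j) (y(j) = (18 + j)/((2*j)) = (18 + j)*(1/(2*j)) = (18 + j)/(2*j))
y(G(m(6, 5))) + L(x) = (18 + 5/6)/(2*(5/6)) + (4/11 + (1/9)*(-9)) = (1/2)*(6/5)*(113/6) + (4/11 - 1) = 113/10 - 7/11 = 1173/110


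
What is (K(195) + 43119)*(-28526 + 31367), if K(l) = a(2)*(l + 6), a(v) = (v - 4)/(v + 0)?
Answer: 121930038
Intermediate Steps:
a(v) = (-4 + v)/v
K(l) = -6 - l (K(l) = ((-4 + 2)/2)*(l + 6) = ((½)*(-2))*(6 + l) = -(6 + l) = -6 - l)
(K(195) + 43119)*(-28526 + 31367) = ((-6 - 1*195) + 43119)*(-28526 + 31367) = ((-6 - 195) + 43119)*2841 = (-201 + 43119)*2841 = 42918*2841 = 121930038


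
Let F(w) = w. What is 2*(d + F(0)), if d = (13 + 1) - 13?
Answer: 2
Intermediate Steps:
d = 1 (d = 14 - 13 = 1)
2*(d + F(0)) = 2*(1 + 0) = 2*1 = 2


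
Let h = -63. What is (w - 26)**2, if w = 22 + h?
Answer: 4489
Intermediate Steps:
w = -41 (w = 22 - 63 = -41)
(w - 26)**2 = (-41 - 26)**2 = (-67)**2 = 4489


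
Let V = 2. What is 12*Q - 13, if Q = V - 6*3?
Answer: -205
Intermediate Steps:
Q = -16 (Q = 2 - 6*3 = 2 - 1*18 = 2 - 18 = -16)
12*Q - 13 = 12*(-16) - 13 = -192 - 13 = -205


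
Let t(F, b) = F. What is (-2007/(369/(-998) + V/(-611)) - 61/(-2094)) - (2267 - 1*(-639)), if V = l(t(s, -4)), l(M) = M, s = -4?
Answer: 1215038883823/463751898 ≈ 2620.0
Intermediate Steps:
V = -4
(-2007/(369/(-998) + V/(-611)) - 61/(-2094)) - (2267 - 1*(-639)) = (-2007/(369/(-998) - 4/(-611)) - 61/(-2094)) - (2267 - 1*(-639)) = (-2007/(369*(-1/998) - 4*(-1/611)) - 61*(-1/2094)) - (2267 + 639) = (-2007/(-369/998 + 4/611) + 61/2094) - 1*2906 = (-2007/(-221467/609778) + 61/2094) - 2906 = (-2007*(-609778/221467) + 61/2094) - 2906 = (1223824446/221467 + 61/2094) - 2906 = 2562701899411/463751898 - 2906 = 1215038883823/463751898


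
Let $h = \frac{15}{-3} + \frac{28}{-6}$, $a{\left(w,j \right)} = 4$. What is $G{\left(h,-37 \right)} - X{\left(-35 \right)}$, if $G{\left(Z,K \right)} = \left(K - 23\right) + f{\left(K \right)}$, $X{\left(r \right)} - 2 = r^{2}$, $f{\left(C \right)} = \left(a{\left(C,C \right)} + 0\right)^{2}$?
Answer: $-1271$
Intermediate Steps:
$f{\left(C \right)} = 16$ ($f{\left(C \right)} = \left(4 + 0\right)^{2} = 4^{2} = 16$)
$X{\left(r \right)} = 2 + r^{2}$
$h = - \frac{29}{3}$ ($h = 15 \left(- \frac{1}{3}\right) + 28 \left(- \frac{1}{6}\right) = -5 - \frac{14}{3} = - \frac{29}{3} \approx -9.6667$)
$G{\left(Z,K \right)} = -7 + K$ ($G{\left(Z,K \right)} = \left(K - 23\right) + 16 = \left(-23 + K\right) + 16 = -7 + K$)
$G{\left(h,-37 \right)} - X{\left(-35 \right)} = \left(-7 - 37\right) - \left(2 + \left(-35\right)^{2}\right) = -44 - \left(2 + 1225\right) = -44 - 1227 = -1271$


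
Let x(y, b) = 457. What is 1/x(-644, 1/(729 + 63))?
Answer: 1/457 ≈ 0.0021882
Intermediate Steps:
1/x(-644, 1/(729 + 63)) = 1/457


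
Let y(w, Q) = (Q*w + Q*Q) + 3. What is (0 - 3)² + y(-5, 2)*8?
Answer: -15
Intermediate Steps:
y(w, Q) = 3 + Q² + Q*w (y(w, Q) = (Q*w + Q²) + 3 = (Q² + Q*w) + 3 = 3 + Q² + Q*w)
(0 - 3)² + y(-5, 2)*8 = (0 - 3)² + (3 + 2² + 2*(-5))*8 = (-3)² + (3 + 4 - 10)*8 = 9 - 3*8 = 9 - 24 = -15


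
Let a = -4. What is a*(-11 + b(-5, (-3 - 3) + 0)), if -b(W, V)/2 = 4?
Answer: 76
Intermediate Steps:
b(W, V) = -8 (b(W, V) = -2*4 = -8)
a*(-11 + b(-5, (-3 - 3) + 0)) = -4*(-11 - 8) = -4*(-19) = 76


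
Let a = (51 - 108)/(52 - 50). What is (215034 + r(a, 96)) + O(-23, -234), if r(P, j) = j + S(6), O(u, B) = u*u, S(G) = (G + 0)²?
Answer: 215695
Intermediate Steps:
S(G) = G²
a = -57/2 ≈ -28.500
O(u, B) = u²
r(P, j) = 36 + j (r(P, j) = j + 6² = j + 36 = 36 + j)
(215034 + r(a, 96)) + O(-23, -234) = (215034 + (36 + 96)) + (-23)² = (215034 + 132) + 529 = 215166 + 529 = 215695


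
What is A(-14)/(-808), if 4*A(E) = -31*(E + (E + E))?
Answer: -651/1616 ≈ -0.40285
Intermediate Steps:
A(E) = -93*E/4 (A(E) = (-31*(E + (E + E)))/4 = (-31*(E + 2*E))/4 = (-93*E)/4 = -93*E/4)
A(-14)/(-808) = -93/4*(-14)/(-808) = (651/2)*(-1/808) = -651/1616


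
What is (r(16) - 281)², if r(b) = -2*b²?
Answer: 628849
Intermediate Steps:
(r(16) - 281)² = (-2*16² - 281)² = (-2*256 - 281)² = (-512 - 281)² = (-793)² = 628849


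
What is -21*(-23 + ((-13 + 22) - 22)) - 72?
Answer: 684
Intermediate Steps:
-21*(-23 + ((-13 + 22) - 22)) - 72 = -21*(-23 + (9 - 22)) - 72 = -21*(-23 - 13) - 72 = -21*(-36) - 72 = 756 - 72 = 684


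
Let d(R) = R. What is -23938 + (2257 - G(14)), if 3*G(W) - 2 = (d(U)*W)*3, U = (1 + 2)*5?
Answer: -65675/3 ≈ -21892.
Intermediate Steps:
U = 15 (U = 3*5 = 15)
G(W) = 2/3 + 15*W (G(W) = 2/3 + ((15*W)*3)/3 = 2/3 + (45*W)/3 = 2/3 + 15*W)
-23938 + (2257 - G(14)) = -23938 + (2257 - (2/3 + 15*14)) = -23938 + (2257 - (2/3 + 210)) = -23938 + (2257 - 1*632/3) = -23938 + (2257 - 632/3) = -23938 + 6139/3 = -65675/3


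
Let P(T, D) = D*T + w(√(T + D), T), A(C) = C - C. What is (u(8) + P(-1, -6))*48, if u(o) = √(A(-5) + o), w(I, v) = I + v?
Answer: 240 + 96*√2 + 48*I*√7 ≈ 375.76 + 127.0*I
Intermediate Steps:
A(C) = 0
u(o) = √o (u(o) = √(0 + o) = √o)
P(T, D) = T + √(D + T) + D*T (P(T, D) = D*T + (√(T + D) + T) = D*T + (√(D + T) + T) = D*T + (T + √(D + T)) = T + √(D + T) + D*T)
(u(8) + P(-1, -6))*48 = (√8 + (-1 + √(-6 - 1) - 6*(-1)))*48 = (2*√2 + (-1 + √(-7) + 6))*48 = (2*√2 + (-1 + I*√7 + 6))*48 = (2*√2 + (5 + I*√7))*48 = (5 + 2*√2 + I*√7)*48 = 240 + 96*√2 + 48*I*√7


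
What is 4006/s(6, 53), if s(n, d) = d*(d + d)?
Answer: 2003/2809 ≈ 0.71307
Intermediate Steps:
s(n, d) = 2*d**2 (s(n, d) = d*(2*d) = 2*d**2)
4006/s(6, 53) = 4006/((2*53**2)) = 4006/((2*2809)) = 4006/5618 = 4006*(1/5618) = 2003/2809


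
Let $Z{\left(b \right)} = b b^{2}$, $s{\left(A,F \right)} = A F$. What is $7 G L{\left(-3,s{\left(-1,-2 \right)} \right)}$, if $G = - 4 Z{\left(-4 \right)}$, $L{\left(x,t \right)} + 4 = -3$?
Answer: $-12544$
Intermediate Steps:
$Z{\left(b \right)} = b^{3}$
$L{\left(x,t \right)} = -7$ ($L{\left(x,t \right)} = -4 - 3 = -7$)
$G = 256$ ($G = - 4 \left(-4\right)^{3} = \left(-4\right) \left(-64\right) = 256$)
$7 G L{\left(-3,s{\left(-1,-2 \right)} \right)} = 7 \cdot 256 \left(-7\right) = 1792 \left(-7\right) = -12544$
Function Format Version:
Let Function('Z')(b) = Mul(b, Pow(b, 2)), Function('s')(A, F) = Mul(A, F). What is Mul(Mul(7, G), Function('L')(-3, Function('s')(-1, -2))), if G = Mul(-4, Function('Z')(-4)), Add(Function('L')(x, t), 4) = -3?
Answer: -12544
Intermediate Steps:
Function('Z')(b) = Pow(b, 3)
Function('L')(x, t) = -7 (Function('L')(x, t) = Add(-4, -3) = -7)
G = 256 (G = Mul(-4, Pow(-4, 3)) = Mul(-4, -64) = 256)
Mul(Mul(7, G), Function('L')(-3, Function('s')(-1, -2))) = Mul(Mul(7, 256), -7) = Mul(1792, -7) = -12544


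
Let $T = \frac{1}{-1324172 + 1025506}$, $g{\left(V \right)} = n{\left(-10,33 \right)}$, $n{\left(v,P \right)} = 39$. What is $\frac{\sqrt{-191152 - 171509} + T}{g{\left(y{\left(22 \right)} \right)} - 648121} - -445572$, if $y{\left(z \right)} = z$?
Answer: $\frac{86244942435866065}{193560058612} - \frac{i \sqrt{362661}}{648082} \approx 4.4557 \cdot 10^{5} - 0.00092922 i$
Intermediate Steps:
$g{\left(V \right)} = 39$
$T = - \frac{1}{298666}$ ($T = \frac{1}{-298666} = - \frac{1}{298666} \approx -3.3482 \cdot 10^{-6}$)
$\frac{\sqrt{-191152 - 171509} + T}{g{\left(y{\left(22 \right)} \right)} - 648121} - -445572 = \frac{\sqrt{-191152 - 171509} - \frac{1}{298666}}{39 - 648121} - -445572 = \frac{\sqrt{-362661} - \frac{1}{298666}}{-648082} + 445572 = \left(i \sqrt{362661} - \frac{1}{298666}\right) \left(- \frac{1}{648082}\right) + 445572 = \left(- \frac{1}{298666} + i \sqrt{362661}\right) \left(- \frac{1}{648082}\right) + 445572 = \left(\frac{1}{193560058612} - \frac{i \sqrt{362661}}{648082}\right) + 445572 = \frac{86244942435866065}{193560058612} - \frac{i \sqrt{362661}}{648082}$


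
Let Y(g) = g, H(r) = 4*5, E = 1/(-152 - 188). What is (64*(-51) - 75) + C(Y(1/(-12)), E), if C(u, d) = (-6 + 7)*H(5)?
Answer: -3319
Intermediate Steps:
E = -1/340 (E = 1/(-340) = -1/340 ≈ -0.0029412)
H(r) = 20
C(u, d) = 20 (C(u, d) = (-6 + 7)*20 = 1*20 = 20)
(64*(-51) - 75) + C(Y(1/(-12)), E) = (64*(-51) - 75) + 20 = (-3264 - 75) + 20 = -3339 + 20 = -3319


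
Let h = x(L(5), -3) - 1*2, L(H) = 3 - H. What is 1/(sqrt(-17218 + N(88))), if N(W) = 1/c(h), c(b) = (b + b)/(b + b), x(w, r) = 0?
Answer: -I*sqrt(1913)/5739 ≈ -0.0076212*I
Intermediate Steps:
h = -2 (h = 0 - 1*2 = 0 - 2 = -2)
c(b) = 1 (c(b) = (2*b)/((2*b)) = (2*b)*(1/(2*b)) = 1)
N(W) = 1 (N(W) = 1/1 = 1)
1/(sqrt(-17218 + N(88))) = 1/(sqrt(-17218 + 1)) = 1/(sqrt(-17217)) = 1/(3*I*sqrt(1913)) = -I*sqrt(1913)/5739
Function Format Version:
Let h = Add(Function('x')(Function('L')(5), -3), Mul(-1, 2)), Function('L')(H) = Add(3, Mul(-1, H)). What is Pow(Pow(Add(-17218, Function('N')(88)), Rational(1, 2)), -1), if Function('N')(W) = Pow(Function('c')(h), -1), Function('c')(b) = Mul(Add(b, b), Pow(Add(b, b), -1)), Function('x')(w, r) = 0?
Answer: Mul(Rational(-1, 5739), I, Pow(1913, Rational(1, 2))) ≈ Mul(-0.0076212, I)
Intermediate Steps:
h = -2 (h = Add(0, Mul(-1, 2)) = Add(0, -2) = -2)
Function('c')(b) = 1 (Function('c')(b) = Mul(Mul(2, b), Pow(Mul(2, b), -1)) = Mul(Mul(2, b), Mul(Rational(1, 2), Pow(b, -1))) = 1)
Function('N')(W) = 1 (Function('N')(W) = Pow(1, -1) = 1)
Pow(Pow(Add(-17218, Function('N')(88)), Rational(1, 2)), -1) = Pow(Pow(Add(-17218, 1), Rational(1, 2)), -1) = Pow(Pow(-17217, Rational(1, 2)), -1) = Pow(Mul(3, I, Pow(1913, Rational(1, 2))), -1) = Mul(Rational(-1, 5739), I, Pow(1913, Rational(1, 2)))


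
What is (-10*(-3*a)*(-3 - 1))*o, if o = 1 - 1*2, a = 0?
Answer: 0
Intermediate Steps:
o = -1 (o = 1 - 2 = -1)
(-10*(-3*a)*(-3 - 1))*o = -10*(-3*0)*(-3 - 1)*(-1) = -0*(-4)*(-1) = -10*0*(-1) = 0*(-1) = 0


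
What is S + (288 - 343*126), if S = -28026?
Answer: -70956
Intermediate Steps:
S + (288 - 343*126) = -28026 + (288 - 343*126) = -28026 + (288 - 43218) = -28026 - 42930 = -70956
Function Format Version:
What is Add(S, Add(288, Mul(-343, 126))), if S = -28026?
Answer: -70956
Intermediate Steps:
Add(S, Add(288, Mul(-343, 126))) = Add(-28026, Add(288, Mul(-343, 126))) = Add(-28026, Add(288, -43218)) = Add(-28026, -42930) = -70956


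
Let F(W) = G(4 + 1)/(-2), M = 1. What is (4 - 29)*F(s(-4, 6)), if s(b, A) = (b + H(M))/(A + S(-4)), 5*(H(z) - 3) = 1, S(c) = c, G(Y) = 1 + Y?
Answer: 75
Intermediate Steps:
H(z) = 16/5 (H(z) = 3 + (⅕)*1 = 3 + ⅕ = 16/5)
s(b, A) = (16/5 + b)/(-4 + A) (s(b, A) = (b + 16/5)/(A - 4) = (16/5 + b)/(-4 + A))
F(W) = -3 (F(W) = (1 + (4 + 1))/(-2) = (1 + 5)*(-½) = 6*(-½) = -3)
(4 - 29)*F(s(-4, 6)) = (4 - 29)*(-3) = -25*(-3) = 75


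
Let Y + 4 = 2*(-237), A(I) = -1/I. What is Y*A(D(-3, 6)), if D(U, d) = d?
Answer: 239/3 ≈ 79.667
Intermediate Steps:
Y = -478 (Y = -4 + 2*(-237) = -4 - 474 = -478)
Y*A(D(-3, 6)) = -(-478)/6 = -478*(-⅙) = 239/3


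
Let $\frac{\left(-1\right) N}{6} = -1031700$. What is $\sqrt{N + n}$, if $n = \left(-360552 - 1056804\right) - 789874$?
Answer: $\sqrt{3982970} \approx 1995.7$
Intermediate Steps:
$N = 6190200$ ($N = \left(-6\right) \left(-1031700\right) = 6190200$)
$n = -2207230$ ($n = \left(-360552 - 1056804\right) - 789874 = -1417356 - 789874 = -2207230$)
$\sqrt{N + n} = \sqrt{6190200 - 2207230} = \sqrt{3982970}$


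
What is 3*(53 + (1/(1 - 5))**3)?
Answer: 10173/64 ≈ 158.95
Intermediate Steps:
3*(53 + (1/(1 - 5))**3) = 3*(53 + (1/(-4))**3) = 3*(53 + (-1/4)**3) = 3*(53 - 1/64) = 3*(3391/64) = 10173/64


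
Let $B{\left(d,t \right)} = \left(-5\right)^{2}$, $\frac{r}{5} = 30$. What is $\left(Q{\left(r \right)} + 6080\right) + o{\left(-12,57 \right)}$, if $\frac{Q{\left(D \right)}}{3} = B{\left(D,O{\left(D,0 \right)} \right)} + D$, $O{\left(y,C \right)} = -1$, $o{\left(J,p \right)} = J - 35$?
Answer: $6558$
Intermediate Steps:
$o{\left(J,p \right)} = -35 + J$
$r = 150$ ($r = 5 \cdot 30 = 150$)
$B{\left(d,t \right)} = 25$
$Q{\left(D \right)} = 75 + 3 D$ ($Q{\left(D \right)} = 3 \left(25 + D\right) = 75 + 3 D$)
$\left(Q{\left(r \right)} + 6080\right) + o{\left(-12,57 \right)} = \left(\left(75 + 3 \cdot 150\right) + 6080\right) - 47 = \left(\left(75 + 450\right) + 6080\right) - 47 = \left(525 + 6080\right) - 47 = 6605 - 47 = 6558$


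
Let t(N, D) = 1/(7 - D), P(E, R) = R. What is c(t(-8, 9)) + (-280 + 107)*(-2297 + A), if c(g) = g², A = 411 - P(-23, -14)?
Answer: 1295425/4 ≈ 3.2386e+5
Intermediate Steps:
A = 425 (A = 411 - 1*(-14) = 411 + 14 = 425)
c(t(-8, 9)) + (-280 + 107)*(-2297 + A) = (-1/(-7 + 9))² + (-280 + 107)*(-2297 + 425) = (-1/2)² - 173*(-1872) = (-1*½)² + 323856 = (-½)² + 323856 = ¼ + 323856 = 1295425/4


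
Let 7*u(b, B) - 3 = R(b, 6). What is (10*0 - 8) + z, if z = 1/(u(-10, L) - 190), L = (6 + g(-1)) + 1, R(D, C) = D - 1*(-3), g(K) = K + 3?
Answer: -10679/1334 ≈ -8.0052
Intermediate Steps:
g(K) = 3 + K
R(D, C) = 3 + D (R(D, C) = D + 3 = 3 + D)
L = 9 (L = (6 + (3 - 1)) + 1 = (6 + 2) + 1 = 8 + 1 = 9)
u(b, B) = 6/7 + b/7 (u(b, B) = 3/7 + (3 + b)/7 = 3/7 + (3/7 + b/7) = 6/7 + b/7)
z = -7/1334 (z = 1/((6/7 + (1/7)*(-10)) - 190) = 1/((6/7 - 10/7) - 190) = 1/(-4/7 - 190) = 1/(-1334/7) = -7/1334 ≈ -0.0052474)
(10*0 - 8) + z = (10*0 - 8) - 7/1334 = (0 - 8) - 7/1334 = -8 - 7/1334 = -10679/1334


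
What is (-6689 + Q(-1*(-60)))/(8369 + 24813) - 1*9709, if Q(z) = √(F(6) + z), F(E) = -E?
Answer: -322170727/33182 + 3*√6/33182 ≈ -9709.2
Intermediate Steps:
Q(z) = √(-6 + z) (Q(z) = √(-1*6 + z) = √(-6 + z))
(-6689 + Q(-1*(-60)))/(8369 + 24813) - 1*9709 = (-6689 + √(-6 - 1*(-60)))/(8369 + 24813) - 1*9709 = (-6689 + √(-6 + 60))/33182 - 9709 = (-6689 + √54)*(1/33182) - 9709 = (-6689 + 3*√6)*(1/33182) - 9709 = (-6689/33182 + 3*√6/33182) - 9709 = -322170727/33182 + 3*√6/33182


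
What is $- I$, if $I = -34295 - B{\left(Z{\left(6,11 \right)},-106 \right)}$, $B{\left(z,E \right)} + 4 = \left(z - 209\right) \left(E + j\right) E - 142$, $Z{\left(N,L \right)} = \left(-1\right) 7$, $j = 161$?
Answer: $1293429$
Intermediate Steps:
$Z{\left(N,L \right)} = -7$
$B{\left(z,E \right)} = -146 + E \left(-209 + z\right) \left(161 + E\right)$ ($B{\left(z,E \right)} = -4 + \left(\left(z - 209\right) \left(E + 161\right) E - 142\right) = -4 + \left(\left(-209 + z\right) \left(161 + E\right) E - 142\right) = -4 + \left(E \left(-209 + z\right) \left(161 + E\right) - 142\right) = -4 + \left(-142 + E \left(-209 + z\right) \left(161 + E\right)\right) = -146 + E \left(-209 + z\right) \left(161 + E\right)$)
$I = -1293429$ ($I = -34295 - \left(-146 - -3566794 - 209 \left(-106\right)^{2} - 7 \left(-106\right)^{2} + 161 \left(-106\right) \left(-7\right)\right) = -34295 - \left(-146 + 3566794 - 2348324 - 78652 + 119462\right) = -34295 - 1259134 = -1293429$)
$- I = \left(-1\right) \left(-1293429\right) = 1293429$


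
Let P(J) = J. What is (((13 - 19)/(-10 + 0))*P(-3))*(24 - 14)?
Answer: -18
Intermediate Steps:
(((13 - 19)/(-10 + 0))*P(-3))*(24 - 14) = (((13 - 19)/(-10 + 0))*(-3))*(24 - 14) = (-6/(-10)*(-3))*10 = (-6*(-⅒)*(-3))*10 = ((⅗)*(-3))*10 = -9/5*10 = -18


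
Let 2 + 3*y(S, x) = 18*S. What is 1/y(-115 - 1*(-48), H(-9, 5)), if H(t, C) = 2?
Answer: -3/1208 ≈ -0.0024834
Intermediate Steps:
y(S, x) = -⅔ + 6*S (y(S, x) = -⅔ + (18*S)/3 = -⅔ + 6*S)
1/y(-115 - 1*(-48), H(-9, 5)) = 1/(-⅔ + 6*(-115 - 1*(-48))) = 1/(-⅔ + 6*(-115 + 48)) = 1/(-⅔ + 6*(-67)) = 1/(-⅔ - 402) = 1/(-1208/3) = -3/1208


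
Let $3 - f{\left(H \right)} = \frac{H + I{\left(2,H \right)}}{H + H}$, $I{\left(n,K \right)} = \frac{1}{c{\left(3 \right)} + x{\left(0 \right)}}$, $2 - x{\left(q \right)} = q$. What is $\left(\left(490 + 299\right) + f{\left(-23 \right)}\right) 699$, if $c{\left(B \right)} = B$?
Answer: $\frac{63625077}{115} \approx 5.5326 \cdot 10^{5}$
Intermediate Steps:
$x{\left(q \right)} = 2 - q$
$I{\left(n,K \right)} = \frac{1}{5}$ ($I{\left(n,K \right)} = \frac{1}{3 + \left(2 - 0\right)} = \frac{1}{3 + \left(2 + 0\right)} = \frac{1}{3 + 2} = \frac{1}{5}$)
$f{\left(H \right)} = 3 - \frac{\frac{1}{5} + H}{2 H}$ ($f{\left(H \right)} = 3 - \frac{H + \frac{1}{5}}{H + H} = 3 - \frac{\frac{1}{5} + H}{2 H}$)
$\left(\left(490 + 299\right) + f{\left(-23 \right)}\right) 699 = \left(\left(490 + 299\right) + \frac{-1 + 25 \left(-23\right)}{10 \left(-23\right)}\right) 699 = \left(789 + \frac{1}{10} \left(- \frac{1}{23}\right) \left(-1 - 575\right)\right) 699 = \left(789 + \frac{1}{10} \left(- \frac{1}{23}\right) \left(-576\right)\right) 699 = \left(789 + \frac{288}{115}\right) 699 = \frac{91023}{115} \cdot 699 = \frac{63625077}{115}$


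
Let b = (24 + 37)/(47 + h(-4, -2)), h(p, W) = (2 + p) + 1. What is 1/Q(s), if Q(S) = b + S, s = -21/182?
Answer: 299/362 ≈ 0.82597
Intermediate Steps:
s = -3/26 (s = -21*1/182 = -3/26 ≈ -0.11538)
h(p, W) = 3 + p
b = 61/46 (b = (24 + 37)/(47 + (3 - 4)) = 61/(47 - 1) = 61/46 ≈ 1.3261)
Q(S) = 61/46 + S
1/Q(s) = 1/(61/46 - 3/26) = 1/(362/299) = 299/362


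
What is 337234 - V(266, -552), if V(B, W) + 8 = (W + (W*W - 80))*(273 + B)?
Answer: -163557566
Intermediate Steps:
V(B, W) = -8 + (273 + B)*(-80 + W + W²) (V(B, W) = -8 + (W + (W*W - 80))*(273 + B) = -8 + (W + (W² - 80))*(273 + B) = -8 + (W + (-80 + W²))*(273 + B) = -8 + (-80 + W + W²)*(273 + B) = -8 + (273 + B)*(-80 + W + W²))
337234 - V(266, -552) = 337234 - (-21848 - 80*266 + 273*(-552) + 273*(-552)² + 266*(-552) + 266*(-552)²) = 337234 - (-21848 - 21280 - 150696 + 273*304704 - 146832 + 266*304704) = 337234 - (-21848 - 21280 - 150696 + 83184192 - 146832 + 81051264) = 337234 - 1*163894800 = 337234 - 163894800 = -163557566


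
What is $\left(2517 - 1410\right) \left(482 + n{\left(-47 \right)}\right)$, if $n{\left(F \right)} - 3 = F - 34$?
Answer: $447228$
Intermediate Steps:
$n{\left(F \right)} = -31 + F$ ($n{\left(F \right)} = 3 + \left(F - 34\right) = 3 + \left(-34 + F\right) = -31 + F$)
$\left(2517 - 1410\right) \left(482 + n{\left(-47 \right)}\right) = \left(2517 - 1410\right) \left(482 - 78\right) = 1107 \left(482 - 78\right) = 1107 \cdot 404 = 447228$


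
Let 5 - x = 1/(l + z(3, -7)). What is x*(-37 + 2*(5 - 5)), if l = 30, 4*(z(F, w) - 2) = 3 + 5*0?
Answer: -24087/131 ≈ -183.87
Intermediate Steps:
z(F, w) = 11/4 (z(F, w) = 2 + (3 + 5*0)/4 = 2 + (3 + 0)/4 = 2 + (¼)*3 = 2 + ¾ = 11/4)
x = 651/131 (x = 5 - 1/(30 + 11/4) = 5 - 1/131/4 = 5 - 1*4/131 = 5 - 4/131 = 651/131 ≈ 4.9695)
x*(-37 + 2*(5 - 5)) = 651*(-37 + 2*(5 - 5))/131 = 651*(-37 + 2*0)/131 = 651*(-37 + 0)/131 = (651/131)*(-37) = -24087/131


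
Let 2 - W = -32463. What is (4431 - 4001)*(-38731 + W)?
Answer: -2694380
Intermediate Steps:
W = 32465 (W = 2 - 1*(-32463) = 2 + 32463 = 32465)
(4431 - 4001)*(-38731 + W) = (4431 - 4001)*(-38731 + 32465) = 430*(-6266) = -2694380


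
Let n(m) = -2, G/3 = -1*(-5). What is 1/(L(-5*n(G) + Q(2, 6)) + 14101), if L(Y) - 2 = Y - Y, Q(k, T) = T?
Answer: 1/14103 ≈ 7.0907e-5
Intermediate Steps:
G = 15 (G = 3*(-1*(-5)) = 3*5 = 15)
L(Y) = 2 (L(Y) = 2 + (Y - Y) = 2 + 0 = 2)
1/(L(-5*n(G) + Q(2, 6)) + 14101) = 1/(2 + 14101) = 1/14103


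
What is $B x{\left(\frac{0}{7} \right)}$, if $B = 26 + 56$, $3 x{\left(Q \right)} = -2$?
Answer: $- \frac{164}{3} \approx -54.667$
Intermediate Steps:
$x{\left(Q \right)} = - \frac{2}{3}$ ($x{\left(Q \right)} = \frac{1}{3} \left(-2\right) = - \frac{2}{3}$)
$B = 82$
$B x{\left(\frac{0}{7} \right)} = 82 \left(- \frac{2}{3}\right) = - \frac{164}{3}$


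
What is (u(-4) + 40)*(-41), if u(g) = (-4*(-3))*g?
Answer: 328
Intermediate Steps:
u(g) = 12*g
(u(-4) + 40)*(-41) = (12*(-4) + 40)*(-41) = (-48 + 40)*(-41) = -8*(-41) = 328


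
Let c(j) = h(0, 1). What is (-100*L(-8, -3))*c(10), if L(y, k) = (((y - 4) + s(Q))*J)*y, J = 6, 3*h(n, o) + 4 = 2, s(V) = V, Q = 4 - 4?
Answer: 38400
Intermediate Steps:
Q = 0
h(n, o) = -⅔ (h(n, o) = -4/3 + (⅓)*2 = -4/3 + ⅔ = -⅔)
c(j) = -⅔
L(y, k) = y*(-24 + 6*y) (L(y, k) = (((y - 4) + 0)*6)*y = (((-4 + y) + 0)*6)*y = ((-4 + y)*6)*y = (-24 + 6*y)*y = y*(-24 + 6*y))
(-100*L(-8, -3))*c(10) = -600*(-8)*(-4 - 8)*(-⅔) = -600*(-8)*(-12)*(-⅔) = -100*576*(-⅔) = -57600*(-⅔) = 38400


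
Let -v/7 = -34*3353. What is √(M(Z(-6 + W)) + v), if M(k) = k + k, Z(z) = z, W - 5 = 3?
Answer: 13*√4722 ≈ 893.32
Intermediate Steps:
W = 8 (W = 5 + 3 = 8)
v = 798014 (v = -(-238)*3353 = -7*(-114002) = 798014)
M(k) = 2*k
√(M(Z(-6 + W)) + v) = √(2*(-6 + 8) + 798014) = √(2*2 + 798014) = √(4 + 798014) = √798018 = 13*√4722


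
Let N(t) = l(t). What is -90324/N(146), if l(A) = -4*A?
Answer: 22581/146 ≈ 154.66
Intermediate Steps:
N(t) = -4*t
-90324/N(146) = -90324/((-4*146)) = -90324/(-584) = -90324*(-1/584) = 22581/146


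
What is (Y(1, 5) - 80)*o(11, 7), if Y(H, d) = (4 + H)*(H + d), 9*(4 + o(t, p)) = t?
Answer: 1250/9 ≈ 138.89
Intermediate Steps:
o(t, p) = -4 + t/9
(Y(1, 5) - 80)*o(11, 7) = ((1² + 4*1 + 4*5 + 1*5) - 80)*(-4 + (⅑)*11) = ((1 + 4 + 20 + 5) - 80)*(-4 + 11/9) = (30 - 80)*(-25/9) = -50*(-25/9) = 1250/9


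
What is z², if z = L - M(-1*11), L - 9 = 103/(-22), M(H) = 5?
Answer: 225/484 ≈ 0.46488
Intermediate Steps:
L = 95/22 (L = 9 + 103/(-22) = 9 + 103*(-1/22) = 9 - 103/22 = 95/22 ≈ 4.3182)
z = -15/22 (z = 95/22 - 1*5 = 95/22 - 5 = -15/22 ≈ -0.68182)
z² = (-15/22)² = 225/484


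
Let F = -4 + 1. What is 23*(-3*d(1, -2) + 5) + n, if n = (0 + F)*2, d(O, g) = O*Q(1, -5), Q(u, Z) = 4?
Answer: -167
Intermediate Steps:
F = -3
d(O, g) = 4*O (d(O, g) = O*4 = 4*O)
n = -6 (n = (0 - 3)*2 = -3*2 = -6)
23*(-3*d(1, -2) + 5) + n = 23*(-12 + 5) - 6 = 23*(-7) - 6 = -161 - 6 = -167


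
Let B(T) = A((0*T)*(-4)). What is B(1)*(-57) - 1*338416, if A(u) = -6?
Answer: -338074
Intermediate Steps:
B(T) = -6
B(1)*(-57) - 1*338416 = -6*(-57) - 1*338416 = 342 - 338416 = -338074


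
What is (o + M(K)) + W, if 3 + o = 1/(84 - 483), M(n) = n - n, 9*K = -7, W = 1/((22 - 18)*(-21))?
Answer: -4811/1596 ≈ -3.0144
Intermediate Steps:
W = -1/84 (W = 1/(4*(-21)) = 1/(-84) = -1/84 ≈ -0.011905)
K = -7/9 (K = (1/9)*(-7) = -7/9 ≈ -0.77778)
M(n) = 0
o = -1198/399 (o = -3 + 1/(84 - 483) = -3 + 1/(-399) = -3 - 1/399 = -1198/399 ≈ -3.0025)
(o + M(K)) + W = (-1198/399 + 0) - 1/84 = -1198/399 - 1/84 = -4811/1596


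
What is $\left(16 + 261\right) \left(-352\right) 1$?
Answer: $-97504$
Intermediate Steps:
$\left(16 + 261\right) \left(-352\right) 1 = 277 \left(-352\right) 1 = \left(-97504\right) 1 = -97504$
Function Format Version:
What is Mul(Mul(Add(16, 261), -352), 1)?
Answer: -97504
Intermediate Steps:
Mul(Mul(Add(16, 261), -352), 1) = Mul(Mul(277, -352), 1) = Mul(-97504, 1) = -97504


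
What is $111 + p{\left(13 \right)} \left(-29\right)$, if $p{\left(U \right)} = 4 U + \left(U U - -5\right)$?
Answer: $-6443$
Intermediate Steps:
$p{\left(U \right)} = 5 + U^{2} + 4 U$ ($p{\left(U \right)} = 4 U + \left(U^{2} + 5\right) = 4 U + \left(5 + U^{2}\right) = 5 + U^{2} + 4 U$)
$111 + p{\left(13 \right)} \left(-29\right) = 111 + \left(5 + 13^{2} + 4 \cdot 13\right) \left(-29\right) = 111 + \left(5 + 169 + 52\right) \left(-29\right) = 111 + 226 \left(-29\right) = 111 - 6554 = -6443$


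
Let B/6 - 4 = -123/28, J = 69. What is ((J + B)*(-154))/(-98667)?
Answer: 3421/32889 ≈ 0.10402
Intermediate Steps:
B = -33/14 (B = 24 + 6*(-123/28) = 24 - 369/14 = -33/14 ≈ -2.3571)
((J + B)*(-154))/(-98667) = ((69 - 33/14)*(-154))/(-98667) = ((933/14)*(-154))*(-1/98667) = -10263*(-1/98667) = 3421/32889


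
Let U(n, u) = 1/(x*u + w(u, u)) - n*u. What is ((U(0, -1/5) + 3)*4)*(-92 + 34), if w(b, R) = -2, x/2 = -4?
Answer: -116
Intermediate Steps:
x = -8 (x = 2*(-4) = -8)
U(n, u) = 1/(-2 - 8*u) - n*u (U(n, u) = 1/(-8*u - 2) - n*u = 1/(-2 - 8*u) - n*u)
((U(0, -1/5) + 3)*4)*(-92 + 34) = (((1 + 2*0*(-1/5) + 8*0*(-1/5)**2)/(2*(-1 - (-4)/5)) + 3)*4)*(-92 + 34) = (((1 + 2*0*(-1*1/5) + 8*0*(-1*1/5)**2)/(2*(-1 - (-4)/5)) + 3)*4)*(-58) = (((1 + 2*0*(-1/5) + 8*0*(-1/5)**2)/(2*(-1 - 4*(-1/5))) + 3)*4)*(-58) = (((1 + 0 + 8*0*(1/25))/(2*(-1 + 4/5)) + 3)*4)*(-58) = (((1 + 0 + 0)/(2*(-1/5)) + 3)*4)*(-58) = (((1/2)*(-5)*1 + 3)*4)*(-58) = ((-5/2 + 3)*4)*(-58) = ((1/2)*4)*(-58) = 2*(-58) = -116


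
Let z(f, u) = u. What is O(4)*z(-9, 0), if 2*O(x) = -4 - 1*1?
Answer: 0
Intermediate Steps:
O(x) = -5/2 (O(x) = (-4 - 1*1)/2 = (-4 - 1)/2 = (½)*(-5) = -5/2)
O(4)*z(-9, 0) = -5/2*0 = 0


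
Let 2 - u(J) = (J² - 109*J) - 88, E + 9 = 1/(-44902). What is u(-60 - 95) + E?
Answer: -1833752779/44902 ≈ -40839.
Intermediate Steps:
E = -404119/44902 (E = -9 + 1/(-44902) = -9 - 1/44902 = -404119/44902 ≈ -9.0000)
u(J) = 90 - J² + 109*J (u(J) = 2 - ((J² - 109*J) - 88) = 2 - (-88 + J² - 109*J) = 2 + (88 - J² + 109*J) = 90 - J² + 109*J)
u(-60 - 95) + E = (90 - (-60 - 95)² + 109*(-60 - 95)) - 404119/44902 = (90 - 1*(-155)² + 109*(-155)) - 404119/44902 = (90 - 1*24025 - 16895) - 404119/44902 = (90 - 24025 - 16895) - 404119/44902 = -40830 - 404119/44902 = -1833752779/44902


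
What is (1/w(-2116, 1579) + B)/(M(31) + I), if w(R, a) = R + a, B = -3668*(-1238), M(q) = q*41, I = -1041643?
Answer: -2438508407/558679764 ≈ -4.3648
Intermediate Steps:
M(q) = 41*q
B = 4540984
(1/w(-2116, 1579) + B)/(M(31) + I) = (1/(-2116 + 1579) + 4540984)/(41*31 - 1041643) = (1/(-537) + 4540984)/(1271 - 1041643) = (-1/537 + 4540984)/(-1040372) = (2438508407/537)*(-1/1040372) = -2438508407/558679764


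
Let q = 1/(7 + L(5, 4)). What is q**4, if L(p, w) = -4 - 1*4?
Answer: 1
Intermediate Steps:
L(p, w) = -8 (L(p, w) = -4 - 4 = -8)
q = -1 (q = 1/(7 - 8) = 1/(-1) = -1)
q**4 = (-1)**4 = 1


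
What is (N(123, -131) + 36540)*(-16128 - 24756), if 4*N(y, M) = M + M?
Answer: -1491223458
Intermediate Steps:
N(y, M) = M/2 (N(y, M) = (M + M)/4 = (2*M)/4 = M/2)
(N(123, -131) + 36540)*(-16128 - 24756) = ((½)*(-131) + 36540)*(-16128 - 24756) = (-131/2 + 36540)*(-40884) = (72949/2)*(-40884) = -1491223458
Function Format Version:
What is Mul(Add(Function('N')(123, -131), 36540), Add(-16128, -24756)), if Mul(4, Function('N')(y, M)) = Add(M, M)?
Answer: -1491223458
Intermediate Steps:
Function('N')(y, M) = Mul(Rational(1, 2), M) (Function('N')(y, M) = Mul(Rational(1, 4), Add(M, M)) = Mul(Rational(1, 4), Mul(2, M)) = Mul(Rational(1, 2), M))
Mul(Add(Function('N')(123, -131), 36540), Add(-16128, -24756)) = Mul(Add(Mul(Rational(1, 2), -131), 36540), Add(-16128, -24756)) = Mul(Add(Rational(-131, 2), 36540), -40884) = Mul(Rational(72949, 2), -40884) = -1491223458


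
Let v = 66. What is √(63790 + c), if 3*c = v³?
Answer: √159622 ≈ 399.53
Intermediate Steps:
c = 95832 (c = (⅓)*66³ = (⅓)*287496 = 95832)
√(63790 + c) = √(63790 + 95832) = √159622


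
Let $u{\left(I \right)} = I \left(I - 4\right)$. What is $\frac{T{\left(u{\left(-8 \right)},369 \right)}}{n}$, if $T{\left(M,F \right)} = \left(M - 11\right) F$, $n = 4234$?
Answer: $\frac{31365}{4234} \approx 7.4079$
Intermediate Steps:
$u{\left(I \right)} = I \left(-4 + I\right)$
$T{\left(M,F \right)} = F \left(-11 + M\right)$ ($T{\left(M,F \right)} = \left(-11 + M\right) F = F \left(-11 + M\right)$)
$\frac{T{\left(u{\left(-8 \right)},369 \right)}}{n} = \frac{369 \left(-11 - 8 \left(-4 - 8\right)\right)}{4234} = 369 \left(-11 - -96\right) \frac{1}{4234} = 369 \left(-11 + 96\right) \frac{1}{4234} = 369 \cdot 85 \cdot \frac{1}{4234} = 31365 \cdot \frac{1}{4234} = \frac{31365}{4234}$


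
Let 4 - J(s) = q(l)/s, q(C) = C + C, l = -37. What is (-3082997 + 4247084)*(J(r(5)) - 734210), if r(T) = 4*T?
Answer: -8546753528001/10 ≈ -8.5468e+11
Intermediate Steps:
q(C) = 2*C
J(s) = 4 + 74/s (J(s) = 4 - 2*(-37)/s = 4 - (-74)/s = 4 + 74/s)
(-3082997 + 4247084)*(J(r(5)) - 734210) = (-3082997 + 4247084)*((4 + 74/((4*5))) - 734210) = 1164087*((4 + 74/20) - 734210) = 1164087*((4 + 74*(1/20)) - 734210) = 1164087*((4 + 37/10) - 734210) = 1164087*(77/10 - 734210) = 1164087*(-7342023/10) = -8546753528001/10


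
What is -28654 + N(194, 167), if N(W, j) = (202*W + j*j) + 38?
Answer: 38461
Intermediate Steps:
N(W, j) = 38 + j² + 202*W (N(W, j) = (202*W + j²) + 38 = (j² + 202*W) + 38 = 38 + j² + 202*W)
-28654 + N(194, 167) = -28654 + (38 + 167² + 202*194) = -28654 + (38 + 27889 + 39188) = -28654 + 67115 = 38461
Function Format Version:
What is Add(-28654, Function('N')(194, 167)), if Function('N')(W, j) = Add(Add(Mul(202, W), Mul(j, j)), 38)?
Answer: 38461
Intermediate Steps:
Function('N')(W, j) = Add(38, Pow(j, 2), Mul(202, W)) (Function('N')(W, j) = Add(Add(Mul(202, W), Pow(j, 2)), 38) = Add(Add(Pow(j, 2), Mul(202, W)), 38) = Add(38, Pow(j, 2), Mul(202, W)))
Add(-28654, Function('N')(194, 167)) = Add(-28654, Add(38, Pow(167, 2), Mul(202, 194))) = Add(-28654, Add(38, 27889, 39188)) = Add(-28654, 67115) = 38461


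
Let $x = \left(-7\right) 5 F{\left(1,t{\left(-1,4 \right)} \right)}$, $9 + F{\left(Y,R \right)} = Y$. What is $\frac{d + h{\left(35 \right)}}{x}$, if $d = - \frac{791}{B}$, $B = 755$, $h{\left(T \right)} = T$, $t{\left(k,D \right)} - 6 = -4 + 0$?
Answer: $\frac{1831}{15100} \approx 0.12126$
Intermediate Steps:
$t{\left(k,D \right)} = 2$ ($t{\left(k,D \right)} = 6 + \left(-4 + 0\right) = 6 - 4 = 2$)
$F{\left(Y,R \right)} = -9 + Y$
$d = - \frac{791}{755} \approx -1.0477$
$x = 280$ ($x = \left(-7\right) 5 \left(-9 + 1\right) = \left(-35\right) \left(-8\right) = 280$)
$\frac{d + h{\left(35 \right)}}{x} = \frac{- \frac{791}{755} + 35}{280} = \frac{25634}{755} \cdot \frac{1}{280} = \frac{1831}{15100}$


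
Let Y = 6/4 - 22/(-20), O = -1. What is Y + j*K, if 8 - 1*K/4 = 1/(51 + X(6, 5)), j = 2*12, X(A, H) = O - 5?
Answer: 11527/15 ≈ 768.47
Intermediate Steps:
X(A, H) = -6 (X(A, H) = -1 - 5 = -6)
Y = 13/5 (Y = 6*(1/4) - 22*(-1/20) = 3/2 + 11/10 = 13/5 ≈ 2.6000)
j = 24
K = 1436/45 (K = 32 - 4/(51 - 6) = 32 - 4/45 = 1436/45 ≈ 31.911)
Y + j*K = 13/5 + 24*(1436/45) = 13/5 + 11488/15 = 11527/15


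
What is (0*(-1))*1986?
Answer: 0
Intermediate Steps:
(0*(-1))*1986 = 0*1986 = 0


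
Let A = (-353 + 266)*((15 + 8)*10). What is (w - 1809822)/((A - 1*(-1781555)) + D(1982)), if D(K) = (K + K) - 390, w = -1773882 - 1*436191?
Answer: -1339965/588373 ≈ -2.2774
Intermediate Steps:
w = -2210073 (w = -1773882 - 436191 = -2210073)
D(K) = -390 + 2*K (D(K) = 2*K - 390 = -390 + 2*K)
A = -20010 (A = -2001*10 = -87*230 = -20010)
(w - 1809822)/((A - 1*(-1781555)) + D(1982)) = (-2210073 - 1809822)/((-20010 - 1*(-1781555)) + (-390 + 2*1982)) = -4019895/((-20010 + 1781555) + (-390 + 3964)) = -4019895/(1761545 + 3574) = -4019895/1765119 = -4019895*1/1765119 = -1339965/588373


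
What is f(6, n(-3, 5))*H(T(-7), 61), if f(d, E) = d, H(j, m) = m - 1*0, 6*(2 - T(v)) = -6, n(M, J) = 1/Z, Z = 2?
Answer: 366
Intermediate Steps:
n(M, J) = ½ (n(M, J) = 1/2 = ½)
T(v) = 3 (T(v) = 2 - ⅙*(-6) = 2 + 1 = 3)
H(j, m) = m (H(j, m) = m + 0 = m)
f(6, n(-3, 5))*H(T(-7), 61) = 6*61 = 366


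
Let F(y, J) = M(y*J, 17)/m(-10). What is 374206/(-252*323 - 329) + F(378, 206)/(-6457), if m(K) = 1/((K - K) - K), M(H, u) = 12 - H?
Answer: 8744509694/75385475 ≈ 116.00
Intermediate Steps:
m(K) = -1/K (m(K) = 1/(0 - K) = 1/(-K) = -1/K)
F(y, J) = 120 - 10*J*y (F(y, J) = (12 - y*J)/((-1/(-10))) = (12 - J*y)/((-1*(-⅒))) = (12 - J*y)/(⅒) = (12 - J*y)*10 = 120 - 10*J*y)
374206/(-252*323 - 329) + F(378, 206)/(-6457) = 374206/(-252*323 - 329) + (120 - 10*206*378)/(-6457) = 374206/(-81396 - 329) + (120 - 778680)*(-1/6457) = 374206/(-81725) - 778560*(-1/6457) = 374206*(-1/81725) + 778560/6457 = -53458/11675 + 778560/6457 = 8744509694/75385475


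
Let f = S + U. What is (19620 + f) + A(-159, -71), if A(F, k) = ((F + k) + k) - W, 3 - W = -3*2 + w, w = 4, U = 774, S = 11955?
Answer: 32043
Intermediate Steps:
f = 12729 (f = 11955 + 774 = 12729)
W = 5 (W = 3 - (-3*2 + 4) = 3 - (-6 + 4) = 3 - 1*(-2) = 3 + 2 = 5)
A(F, k) = -5 + F + 2*k (A(F, k) = ((F + k) + k) - 1*5 = (F + 2*k) - 5 = -5 + F + 2*k)
(19620 + f) + A(-159, -71) = (19620 + 12729) + (-5 - 159 + 2*(-71)) = 32349 + (-5 - 159 - 142) = 32349 - 306 = 32043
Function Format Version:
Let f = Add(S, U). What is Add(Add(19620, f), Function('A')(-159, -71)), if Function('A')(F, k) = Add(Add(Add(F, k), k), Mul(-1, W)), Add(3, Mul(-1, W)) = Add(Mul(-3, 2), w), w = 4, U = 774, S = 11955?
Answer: 32043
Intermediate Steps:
f = 12729 (f = Add(11955, 774) = 12729)
W = 5 (W = Add(3, Mul(-1, Add(Mul(-3, 2), 4))) = Add(3, Mul(-1, Add(-6, 4))) = Add(3, Mul(-1, -2)) = Add(3, 2) = 5)
Function('A')(F, k) = Add(-5, F, Mul(2, k)) (Function('A')(F, k) = Add(Add(Add(F, k), k), Mul(-1, 5)) = Add(Add(F, Mul(2, k)), -5) = Add(-5, F, Mul(2, k)))
Add(Add(19620, f), Function('A')(-159, -71)) = Add(Add(19620, 12729), Add(-5, -159, Mul(2, -71))) = Add(32349, Add(-5, -159, -142)) = Add(32349, -306) = 32043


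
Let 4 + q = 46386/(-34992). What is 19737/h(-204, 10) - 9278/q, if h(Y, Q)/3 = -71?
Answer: 404158095/245021 ≈ 1649.5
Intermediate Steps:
h(Y, Q) = -213 (h(Y, Q) = 3*(-71) = -213)
q = -3451/648 (q = -4 + 46386/(-34992) = -4 + 46386*(-1/34992) = -4 - 859/648 = -3451/648 ≈ -5.3256)
19737/h(-204, 10) - 9278/q = 19737/(-213) - 9278/(-3451/648) = 19737*(-1/213) - 9278*(-648/3451) = -6579/71 + 6012144/3451 = 404158095/245021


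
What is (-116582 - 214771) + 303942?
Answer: -27411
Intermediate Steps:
(-116582 - 214771) + 303942 = -331353 + 303942 = -27411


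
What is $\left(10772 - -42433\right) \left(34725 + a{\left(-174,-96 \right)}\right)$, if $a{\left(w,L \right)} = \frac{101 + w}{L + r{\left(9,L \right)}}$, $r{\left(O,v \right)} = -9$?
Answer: $\frac{12933064306}{7} \approx 1.8476 \cdot 10^{9}$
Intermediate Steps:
$a{\left(w,L \right)} = \frac{101 + w}{-9 + L}$ ($a{\left(w,L \right)} = \frac{101 + w}{L - 9} = \frac{101 + w}{-9 + L}$)
$\left(10772 - -42433\right) \left(34725 + a{\left(-174,-96 \right)}\right) = \left(10772 - -42433\right) \left(34725 + \frac{101 - 174}{-9 - 96}\right) = \left(10772 + 42433\right) \left(34725 + \frac{1}{-105} \left(-73\right)\right) = 53205 \left(34725 - - \frac{73}{105}\right) = 53205 \left(34725 + \frac{73}{105}\right) = 53205 \cdot \frac{3646198}{105} = \frac{12933064306}{7}$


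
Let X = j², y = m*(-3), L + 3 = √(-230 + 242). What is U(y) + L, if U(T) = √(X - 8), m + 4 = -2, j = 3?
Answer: -2 + 2*√3 ≈ 1.4641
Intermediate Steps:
m = -6 (m = -4 - 2 = -6)
L = -3 + 2*√3 (L = -3 + √(-230 + 242) = -3 + √12 = -3 + 2*√3 ≈ 0.46410)
y = 18 (y = -6*(-3) = 18)
X = 9 (X = 3² = 9)
U(T) = 1 (U(T) = √(9 - 8) = √1 = 1)
U(y) + L = 1 + (-3 + 2*√3) = -2 + 2*√3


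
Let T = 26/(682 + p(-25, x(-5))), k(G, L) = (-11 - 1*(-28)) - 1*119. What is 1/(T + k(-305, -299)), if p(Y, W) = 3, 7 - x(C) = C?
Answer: -685/69844 ≈ -0.0098076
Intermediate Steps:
x(C) = 7 - C
k(G, L) = -102 (k(G, L) = (-11 + 28) - 119 = 17 - 119 = -102)
T = 26/685 (T = 26/(682 + 3) = 26/685 ≈ 0.037956)
1/(T + k(-305, -299)) = 1/(26/685 - 102) = 1/(-69844/685) = -685/69844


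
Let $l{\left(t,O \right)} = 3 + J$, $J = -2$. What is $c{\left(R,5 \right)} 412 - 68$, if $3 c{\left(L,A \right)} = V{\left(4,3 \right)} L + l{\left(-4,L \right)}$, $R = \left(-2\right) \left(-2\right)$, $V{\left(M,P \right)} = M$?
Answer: $\frac{6800}{3} \approx 2266.7$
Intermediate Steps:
$R = 4$
$l{\left(t,O \right)} = 1$ ($l{\left(t,O \right)} = 3 - 2 = 1$)
$c{\left(L,A \right)} = \frac{1}{3} + \frac{4 L}{3}$ ($c{\left(L,A \right)} = \frac{4 L + 1}{3} = \frac{1 + 4 L}{3} = \frac{1}{3} + \frac{4 L}{3}$)
$c{\left(R,5 \right)} 412 - 68 = \left(\frac{1}{3} + \frac{4}{3} \cdot 4\right) 412 - 68 = \left(\frac{1}{3} + \frac{16}{3}\right) 412 - 68 = \frac{17}{3} \cdot 412 - 68 = \frac{7004}{3} - 68 = \frac{6800}{3}$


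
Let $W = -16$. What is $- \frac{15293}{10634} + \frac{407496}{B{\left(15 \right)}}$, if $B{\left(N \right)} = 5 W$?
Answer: $- \frac{135454247}{26585} \approx -5095.1$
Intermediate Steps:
$B{\left(N \right)} = -80$ ($B{\left(N \right)} = 5 \left(-16\right) = -80$)
$- \frac{15293}{10634} + \frac{407496}{B{\left(15 \right)}} = - \frac{15293}{10634} + \frac{407496}{-80} = \left(-15293\right) \frac{1}{10634} + 407496 \left(- \frac{1}{80}\right) = - \frac{15293}{10634} - \frac{50937}{10} = - \frac{135454247}{26585}$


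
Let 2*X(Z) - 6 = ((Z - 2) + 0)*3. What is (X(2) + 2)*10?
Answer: 50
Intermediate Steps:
X(Z) = 3*Z/2 (X(Z) = 3 + (((Z - 2) + 0)*3)/2 = 3 + (((-2 + Z) + 0)*3)/2 = 3 + ((-2 + Z)*3)/2 = 3 + (-6 + 3*Z)/2 = 3 + (-3 + 3*Z/2) = 3*Z/2)
(X(2) + 2)*10 = ((3/2)*2 + 2)*10 = (3 + 2)*10 = 5*10 = 50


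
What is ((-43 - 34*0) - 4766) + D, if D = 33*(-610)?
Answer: -24939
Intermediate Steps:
D = -20130
((-43 - 34*0) - 4766) + D = ((-43 - 34*0) - 4766) - 20130 = ((-43 + 0) - 4766) - 20130 = (-43 - 4766) - 20130 = -4809 - 20130 = -24939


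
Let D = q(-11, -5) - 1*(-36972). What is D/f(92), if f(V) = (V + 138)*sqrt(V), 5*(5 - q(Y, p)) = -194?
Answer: 185079*sqrt(23)/52900 ≈ 16.779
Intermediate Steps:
q(Y, p) = 219/5 (q(Y, p) = 5 - 1/5*(-194) = 5 + 194/5 = 219/5)
f(V) = sqrt(V)*(138 + V) (f(V) = (138 + V)*sqrt(V) = sqrt(V)*(138 + V))
D = 185079/5 (D = 219/5 - 1*(-36972) = 219/5 + 36972 = 185079/5 ≈ 37016.)
D/f(92) = 185079/(5*((sqrt(92)*(138 + 92)))) = 185079/(5*(((2*sqrt(23))*230))) = 185079/(5*((460*sqrt(23)))) = 185079*(sqrt(23)/10580)/5 = 185079*sqrt(23)/52900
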